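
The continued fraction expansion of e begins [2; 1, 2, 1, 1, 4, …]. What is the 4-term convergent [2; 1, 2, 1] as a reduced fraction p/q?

11/4

Start with 1.
2 + 1/(1/1) = 2 + 1/1 = 3/1
1 + 1/(3/1) = 1 + 1/3 = 4/3
2 + 1/(4/3) = 2 + 3/4 = 11/4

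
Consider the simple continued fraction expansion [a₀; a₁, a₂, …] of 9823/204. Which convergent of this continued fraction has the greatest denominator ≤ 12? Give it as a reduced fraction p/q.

337/7

a_0 = 48: 48/1  (≤ bound)
a_1 = 6: 289/6  (≤ bound)
a_2 = 1: 337/7  (≤ bound)
a_3 = 1: 626/13  (> 12, stop)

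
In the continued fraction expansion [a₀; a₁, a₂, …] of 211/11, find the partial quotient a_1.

211 = 19·11 + 2, so a_0 = 19
11 = 5·2 + 1, so a_1 = 5

5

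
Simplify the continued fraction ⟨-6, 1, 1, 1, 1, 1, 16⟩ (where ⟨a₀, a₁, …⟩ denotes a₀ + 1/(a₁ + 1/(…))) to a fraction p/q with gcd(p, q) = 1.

-715/133

Use the convergent recurrence hₖ = aₖ·hₖ₋₁ + hₖ₋₂ (and likewise for the denominators kₖ):
a_0 = -6: -6/1
a_1 = 1: -5/1
a_2 = 1: -11/2
a_3 = 1: -16/3
a_4 = 1: -27/5
a_5 = 1: -43/8
a_6 = 16: -715/133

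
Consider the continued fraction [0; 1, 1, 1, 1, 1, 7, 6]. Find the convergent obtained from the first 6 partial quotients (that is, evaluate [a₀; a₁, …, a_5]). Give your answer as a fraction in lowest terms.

Start with 1.
1 + 1/(1/1) = 1 + 1/1 = 2/1
1 + 1/(2/1) = 1 + 1/2 = 3/2
1 + 1/(3/2) = 1 + 2/3 = 5/3
1 + 1/(5/3) = 1 + 3/5 = 8/5
0 + 1/(8/5) = 0 + 5/8 = 5/8

5/8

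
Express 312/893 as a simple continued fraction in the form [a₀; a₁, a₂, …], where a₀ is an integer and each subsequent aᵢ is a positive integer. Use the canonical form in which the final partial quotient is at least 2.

⌊312/893⌋ = 0, remainder 312
⌊893/312⌋ = 2, remainder 269
⌊312/269⌋ = 1, remainder 43
⌊269/43⌋ = 6, remainder 11
⌊43/11⌋ = 3, remainder 10
⌊11/10⌋ = 1, remainder 1
⌊10/1⌋ = 10, remainder 0

[0; 2, 1, 6, 3, 1, 10]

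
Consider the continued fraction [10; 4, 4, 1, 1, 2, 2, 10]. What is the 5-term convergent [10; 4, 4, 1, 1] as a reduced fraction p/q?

389/38

Use the convergent recurrence hₖ = aₖ·hₖ₋₁ + hₖ₋₂ (and likewise for the denominators kₖ):
a_0 = 10: 10/1
a_1 = 4: 41/4
a_2 = 4: 174/17
a_3 = 1: 215/21
a_4 = 1: 389/38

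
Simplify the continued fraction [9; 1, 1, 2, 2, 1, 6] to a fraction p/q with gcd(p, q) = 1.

a_0 = 9: 9/1
a_1 = 1: 10/1
a_2 = 1: 19/2
a_3 = 2: 48/5
a_4 = 2: 115/12
a_5 = 1: 163/17
a_6 = 6: 1093/114

1093/114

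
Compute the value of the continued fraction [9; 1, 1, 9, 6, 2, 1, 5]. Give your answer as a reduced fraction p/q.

Start with 5.
1 + 1/(5/1) = 1 + 1/5 = 6/5
2 + 1/(6/5) = 2 + 5/6 = 17/6
6 + 1/(17/6) = 6 + 6/17 = 108/17
9 + 1/(108/17) = 9 + 17/108 = 989/108
1 + 1/(989/108) = 1 + 108/989 = 1097/989
1 + 1/(1097/989) = 1 + 989/1097 = 2086/1097
9 + 1/(2086/1097) = 9 + 1097/2086 = 19871/2086

19871/2086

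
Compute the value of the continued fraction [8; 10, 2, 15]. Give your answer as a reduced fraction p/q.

Starting at the tail and folding back:
Start with 15.
2 + 1/(15/1) = 2 + 1/15 = 31/15
10 + 1/(31/15) = 10 + 15/31 = 325/31
8 + 1/(325/31) = 8 + 31/325 = 2631/325

2631/325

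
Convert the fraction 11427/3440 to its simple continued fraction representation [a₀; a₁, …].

[3; 3, 9, 3, 3, 3, 1, 2]

Run the Euclidean algorithm, recording each quotient:
11427 ÷ 3440 → quotient 3, remainder 1107
3440 ÷ 1107 → quotient 3, remainder 119
1107 ÷ 119 → quotient 9, remainder 36
119 ÷ 36 → quotient 3, remainder 11
36 ÷ 11 → quotient 3, remainder 3
11 ÷ 3 → quotient 3, remainder 2
3 ÷ 2 → quotient 1, remainder 1
2 ÷ 1 → quotient 2, remainder 0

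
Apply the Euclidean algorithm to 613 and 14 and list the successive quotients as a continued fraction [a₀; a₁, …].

Apply division with remainder until the remainder is 0:
613 ÷ 14 → quotient 43, remainder 11
14 ÷ 11 → quotient 1, remainder 3
11 ÷ 3 → quotient 3, remainder 2
3 ÷ 2 → quotient 1, remainder 1
2 ÷ 1 → quotient 2, remainder 0

[43; 1, 3, 1, 2]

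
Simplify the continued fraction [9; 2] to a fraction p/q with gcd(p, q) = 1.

19/2

Work from the innermost term outward:
Start with 2.
9 + 1/(2/1) = 9 + 1/2 = 19/2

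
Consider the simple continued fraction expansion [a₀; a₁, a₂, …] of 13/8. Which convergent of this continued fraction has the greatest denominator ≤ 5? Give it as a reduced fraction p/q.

List convergents until the denominator exceeds the bound:
a_0 = 1: 1/1  (≤ bound)
a_1 = 1: 2/1  (≤ bound)
a_2 = 1: 3/2  (≤ bound)
a_3 = 1: 5/3  (≤ bound)
a_4 = 2: 13/8  (> 5, stop)

5/3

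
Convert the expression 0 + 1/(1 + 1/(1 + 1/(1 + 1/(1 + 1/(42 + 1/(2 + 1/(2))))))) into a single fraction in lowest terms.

646/1075

Start with 2.
2 + 1/(2/1) = 2 + 1/2 = 5/2
42 + 1/(5/2) = 42 + 2/5 = 212/5
1 + 1/(212/5) = 1 + 5/212 = 217/212
1 + 1/(217/212) = 1 + 212/217 = 429/217
1 + 1/(429/217) = 1 + 217/429 = 646/429
1 + 1/(646/429) = 1 + 429/646 = 1075/646
0 + 1/(1075/646) = 0 + 646/1075 = 646/1075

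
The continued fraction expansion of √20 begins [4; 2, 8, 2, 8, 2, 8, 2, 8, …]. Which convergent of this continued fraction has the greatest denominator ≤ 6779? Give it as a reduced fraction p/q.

a_0 = 4: 4/1  (≤ bound)
a_1 = 2: 9/2  (≤ bound)
a_2 = 8: 76/17  (≤ bound)
a_3 = 2: 161/36  (≤ bound)
a_4 = 8: 1364/305  (≤ bound)
a_5 = 2: 2889/646  (≤ bound)
a_6 = 8: 24476/5473  (≤ bound)
a_7 = 2: 51841/11592  (> 6779, stop)

24476/5473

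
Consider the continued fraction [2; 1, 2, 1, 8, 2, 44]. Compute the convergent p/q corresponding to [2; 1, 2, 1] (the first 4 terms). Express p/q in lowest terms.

11/4

a_0 = 2: 2/1
a_1 = 1: 3/1
a_2 = 2: 8/3
a_3 = 1: 11/4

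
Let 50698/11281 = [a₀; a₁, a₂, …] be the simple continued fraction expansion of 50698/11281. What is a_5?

50698 = 4·11281 + 5574, so a_0 = 4
11281 = 2·5574 + 133, so a_1 = 2
5574 = 41·133 + 121, so a_2 = 41
133 = 1·121 + 12, so a_3 = 1
121 = 10·12 + 1, so a_4 = 10
12 = 12·1 + 0, so a_5 = 12

12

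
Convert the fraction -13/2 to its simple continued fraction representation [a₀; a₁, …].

⌊-13/2⌋ = -7, remainder 1
⌊2/1⌋ = 2, remainder 0

[-7; 2]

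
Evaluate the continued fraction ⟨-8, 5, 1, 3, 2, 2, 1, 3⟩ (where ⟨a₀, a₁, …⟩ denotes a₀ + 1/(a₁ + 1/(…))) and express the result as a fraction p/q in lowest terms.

Start with 3.
1 + 1/(3/1) = 1 + 1/3 = 4/3
2 + 1/(4/3) = 2 + 3/4 = 11/4
2 + 1/(11/4) = 2 + 4/11 = 26/11
3 + 1/(26/11) = 3 + 11/26 = 89/26
1 + 1/(89/26) = 1 + 26/89 = 115/89
5 + 1/(115/89) = 5 + 89/115 = 664/115
-8 + 1/(664/115) = -8 + 115/664 = -5197/664

-5197/664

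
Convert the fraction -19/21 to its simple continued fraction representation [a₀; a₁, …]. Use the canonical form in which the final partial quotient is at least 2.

Apply division with remainder until the remainder is 0:
⌊-19/21⌋ = -1, remainder 2
⌊21/2⌋ = 10, remainder 1
⌊2/1⌋ = 2, remainder 0

[-1; 10, 2]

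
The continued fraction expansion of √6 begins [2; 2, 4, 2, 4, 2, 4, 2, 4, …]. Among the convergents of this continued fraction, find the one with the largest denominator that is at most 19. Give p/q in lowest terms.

List convergents until the denominator exceeds the bound:
a_0 = 2: 2/1  (≤ bound)
a_1 = 2: 5/2  (≤ bound)
a_2 = 4: 22/9  (≤ bound)
a_3 = 2: 49/20  (> 19, stop)

22/9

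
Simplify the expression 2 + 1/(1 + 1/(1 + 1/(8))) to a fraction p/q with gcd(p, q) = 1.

Work from the innermost term outward:
Start with 8.
1 + 1/(8/1) = 1 + 1/8 = 9/8
1 + 1/(9/8) = 1 + 8/9 = 17/9
2 + 1/(17/9) = 2 + 9/17 = 43/17

43/17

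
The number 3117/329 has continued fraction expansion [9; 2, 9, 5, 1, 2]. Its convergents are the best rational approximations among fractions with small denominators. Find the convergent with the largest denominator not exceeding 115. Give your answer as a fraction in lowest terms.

919/97

List convergents until the denominator exceeds the bound:
a_0 = 9: 9/1  (≤ bound)
a_1 = 2: 19/2  (≤ bound)
a_2 = 9: 180/19  (≤ bound)
a_3 = 5: 919/97  (≤ bound)
a_4 = 1: 1099/116  (> 115, stop)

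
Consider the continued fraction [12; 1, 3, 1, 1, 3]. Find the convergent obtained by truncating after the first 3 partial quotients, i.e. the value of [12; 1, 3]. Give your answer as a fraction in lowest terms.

a_0 = 12: 12/1
a_1 = 1: 13/1
a_2 = 3: 51/4

51/4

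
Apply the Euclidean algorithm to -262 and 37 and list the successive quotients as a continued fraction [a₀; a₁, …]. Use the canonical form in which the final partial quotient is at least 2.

Apply division with remainder until the remainder is 0:
-262 = -8·37 + 34, so a_0 = -8
37 = 1·34 + 3, so a_1 = 1
34 = 11·3 + 1, so a_2 = 11
3 = 3·1 + 0, so a_3 = 3

[-8; 1, 11, 3]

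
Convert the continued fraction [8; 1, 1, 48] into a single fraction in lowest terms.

825/97

Use the convergent recurrence hₖ = aₖ·hₖ₋₁ + hₖ₋₂ (and likewise for the denominators kₖ):
a_0 = 8: 8/1
a_1 = 1: 9/1
a_2 = 1: 17/2
a_3 = 48: 825/97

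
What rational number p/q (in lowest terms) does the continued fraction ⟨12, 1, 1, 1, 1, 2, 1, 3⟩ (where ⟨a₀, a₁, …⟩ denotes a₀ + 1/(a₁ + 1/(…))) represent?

Start with 3.
1 + 1/(3/1) = 1 + 1/3 = 4/3
2 + 1/(4/3) = 2 + 3/4 = 11/4
1 + 1/(11/4) = 1 + 4/11 = 15/11
1 + 1/(15/11) = 1 + 11/15 = 26/15
1 + 1/(26/15) = 1 + 15/26 = 41/26
1 + 1/(41/26) = 1 + 26/41 = 67/41
12 + 1/(67/41) = 12 + 41/67 = 845/67

845/67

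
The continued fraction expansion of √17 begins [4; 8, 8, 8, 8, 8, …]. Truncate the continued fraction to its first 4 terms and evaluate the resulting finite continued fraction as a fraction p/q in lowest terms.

2177/528

Compute successive convergents:
a_0 = 4: 4/1
a_1 = 8: 33/8
a_2 = 8: 268/65
a_3 = 8: 2177/528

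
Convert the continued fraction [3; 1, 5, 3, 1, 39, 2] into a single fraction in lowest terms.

Compute successive convergents:
a_0 = 3: 3/1
a_1 = 1: 4/1
a_2 = 5: 23/6
a_3 = 3: 73/19
a_4 = 1: 96/25
a_5 = 39: 3817/994
a_6 = 2: 7730/2013

7730/2013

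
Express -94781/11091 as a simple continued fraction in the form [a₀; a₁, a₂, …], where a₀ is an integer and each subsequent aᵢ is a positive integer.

[-9; 2, 4, 1, 26, 2, 3, 5]

Repeatedly divide and take the remainder:
⌊-94781/11091⌋ = -9, remainder 5038
⌊11091/5038⌋ = 2, remainder 1015
⌊5038/1015⌋ = 4, remainder 978
⌊1015/978⌋ = 1, remainder 37
⌊978/37⌋ = 26, remainder 16
⌊37/16⌋ = 2, remainder 5
⌊16/5⌋ = 3, remainder 1
⌊5/1⌋ = 5, remainder 0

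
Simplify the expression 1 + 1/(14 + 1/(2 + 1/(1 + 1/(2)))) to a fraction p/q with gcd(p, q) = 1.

Compute successive convergents:
a_0 = 1: 1/1
a_1 = 14: 15/14
a_2 = 2: 31/29
a_3 = 1: 46/43
a_4 = 2: 123/115

123/115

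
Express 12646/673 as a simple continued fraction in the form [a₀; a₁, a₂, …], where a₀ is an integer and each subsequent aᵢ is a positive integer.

[18; 1, 3, 1, 3, 2, 2, 6]

12646 = 18·673 + 532, so a_0 = 18
673 = 1·532 + 141, so a_1 = 1
532 = 3·141 + 109, so a_2 = 3
141 = 1·109 + 32, so a_3 = 1
109 = 3·32 + 13, so a_4 = 3
32 = 2·13 + 6, so a_5 = 2
13 = 2·6 + 1, so a_6 = 2
6 = 6·1 + 0, so a_7 = 6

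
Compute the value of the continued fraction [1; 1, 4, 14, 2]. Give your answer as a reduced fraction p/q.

265/147

Start with 2.
14 + 1/(2/1) = 14 + 1/2 = 29/2
4 + 1/(29/2) = 4 + 2/29 = 118/29
1 + 1/(118/29) = 1 + 29/118 = 147/118
1 + 1/(147/118) = 1 + 118/147 = 265/147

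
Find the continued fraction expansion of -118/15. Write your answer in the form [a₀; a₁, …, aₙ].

Repeatedly divide and take the remainder:
⌊-118/15⌋ = -8, remainder 2
⌊15/2⌋ = 7, remainder 1
⌊2/1⌋ = 2, remainder 0

[-8; 7, 2]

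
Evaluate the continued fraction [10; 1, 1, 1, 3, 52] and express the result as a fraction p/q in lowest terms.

Starting at the tail and folding back:
Start with 52.
3 + 1/(52/1) = 3 + 1/52 = 157/52
1 + 1/(157/52) = 1 + 52/157 = 209/157
1 + 1/(209/157) = 1 + 157/209 = 366/209
1 + 1/(366/209) = 1 + 209/366 = 575/366
10 + 1/(575/366) = 10 + 366/575 = 6116/575

6116/575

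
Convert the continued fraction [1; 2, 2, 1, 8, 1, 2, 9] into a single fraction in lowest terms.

Start with 9.
2 + 1/(9/1) = 2 + 1/9 = 19/9
1 + 1/(19/9) = 1 + 9/19 = 28/19
8 + 1/(28/19) = 8 + 19/28 = 243/28
1 + 1/(243/28) = 1 + 28/243 = 271/243
2 + 1/(271/243) = 2 + 243/271 = 785/271
2 + 1/(785/271) = 2 + 271/785 = 1841/785
1 + 1/(1841/785) = 1 + 785/1841 = 2626/1841

2626/1841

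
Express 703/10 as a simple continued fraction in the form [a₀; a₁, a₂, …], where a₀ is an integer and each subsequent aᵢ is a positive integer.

[70; 3, 3]

⌊703/10⌋ = 70, remainder 3
⌊10/3⌋ = 3, remainder 1
⌊3/1⌋ = 3, remainder 0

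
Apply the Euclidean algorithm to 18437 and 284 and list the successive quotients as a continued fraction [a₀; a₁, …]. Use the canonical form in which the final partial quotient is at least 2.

Apply division with remainder until the remainder is 0:
⌊18437/284⌋ = 64, remainder 261
⌊284/261⌋ = 1, remainder 23
⌊261/23⌋ = 11, remainder 8
⌊23/8⌋ = 2, remainder 7
⌊8/7⌋ = 1, remainder 1
⌊7/1⌋ = 7, remainder 0

[64; 1, 11, 2, 1, 7]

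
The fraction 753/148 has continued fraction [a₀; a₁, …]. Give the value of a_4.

Repeatedly divide and take the remainder:
753 ÷ 148 → quotient 5, remainder 13
148 ÷ 13 → quotient 11, remainder 5
13 ÷ 5 → quotient 2, remainder 3
5 ÷ 3 → quotient 1, remainder 2
3 ÷ 2 → quotient 1, remainder 1

1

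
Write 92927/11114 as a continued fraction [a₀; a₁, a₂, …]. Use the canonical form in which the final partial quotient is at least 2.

[8; 2, 1, 3, 3, 5, 58]

92927 = 8·11114 + 4015, so a_0 = 8
11114 = 2·4015 + 3084, so a_1 = 2
4015 = 1·3084 + 931, so a_2 = 1
3084 = 3·931 + 291, so a_3 = 3
931 = 3·291 + 58, so a_4 = 3
291 = 5·58 + 1, so a_5 = 5
58 = 58·1 + 0, so a_6 = 58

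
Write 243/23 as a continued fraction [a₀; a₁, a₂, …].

⌊243/23⌋ = 10, remainder 13
⌊23/13⌋ = 1, remainder 10
⌊13/10⌋ = 1, remainder 3
⌊10/3⌋ = 3, remainder 1
⌊3/1⌋ = 3, remainder 0

[10; 1, 1, 3, 3]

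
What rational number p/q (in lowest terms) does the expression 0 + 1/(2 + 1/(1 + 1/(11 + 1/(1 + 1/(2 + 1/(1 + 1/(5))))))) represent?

293/856

Work from the innermost term outward:
Start with 5.
1 + 1/(5/1) = 1 + 1/5 = 6/5
2 + 1/(6/5) = 2 + 5/6 = 17/6
1 + 1/(17/6) = 1 + 6/17 = 23/17
11 + 1/(23/17) = 11 + 17/23 = 270/23
1 + 1/(270/23) = 1 + 23/270 = 293/270
2 + 1/(293/270) = 2 + 270/293 = 856/293
0 + 1/(856/293) = 0 + 293/856 = 293/856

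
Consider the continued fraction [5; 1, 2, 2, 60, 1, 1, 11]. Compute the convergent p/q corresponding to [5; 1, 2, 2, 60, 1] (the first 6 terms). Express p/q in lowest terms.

a_0 = 5: 5/1
a_1 = 1: 6/1
a_2 = 2: 17/3
a_3 = 2: 40/7
a_4 = 60: 2417/423
a_5 = 1: 2457/430

2457/430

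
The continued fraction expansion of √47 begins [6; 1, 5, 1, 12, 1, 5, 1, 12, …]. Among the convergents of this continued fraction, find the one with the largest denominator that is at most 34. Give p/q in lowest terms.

List convergents until the denominator exceeds the bound:
a_0 = 6: 6/1  (≤ bound)
a_1 = 1: 7/1  (≤ bound)
a_2 = 5: 41/6  (≤ bound)
a_3 = 1: 48/7  (≤ bound)
a_4 = 12: 617/90  (> 34, stop)

48/7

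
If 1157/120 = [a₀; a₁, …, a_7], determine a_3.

Apply division with remainder until the remainder is 0:
1157 ÷ 120 → quotient 9, remainder 77
120 ÷ 77 → quotient 1, remainder 43
77 ÷ 43 → quotient 1, remainder 34
43 ÷ 34 → quotient 1, remainder 9

1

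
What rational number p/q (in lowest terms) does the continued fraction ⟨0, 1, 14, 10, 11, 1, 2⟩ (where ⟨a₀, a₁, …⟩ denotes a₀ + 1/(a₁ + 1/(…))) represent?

Start with 2.
1 + 1/(2/1) = 1 + 1/2 = 3/2
11 + 1/(3/2) = 11 + 2/3 = 35/3
10 + 1/(35/3) = 10 + 3/35 = 353/35
14 + 1/(353/35) = 14 + 35/353 = 4977/353
1 + 1/(4977/353) = 1 + 353/4977 = 5330/4977
0 + 1/(5330/4977) = 0 + 4977/5330 = 4977/5330

4977/5330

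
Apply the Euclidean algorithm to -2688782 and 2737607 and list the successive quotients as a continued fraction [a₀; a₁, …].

Repeatedly divide and take the remainder:
-2688782 ÷ 2737607 → quotient -1, remainder 48825
2737607 ÷ 48825 → quotient 56, remainder 3407
48825 ÷ 3407 → quotient 14, remainder 1127
3407 ÷ 1127 → quotient 3, remainder 26
1127 ÷ 26 → quotient 43, remainder 9
26 ÷ 9 → quotient 2, remainder 8
9 ÷ 8 → quotient 1, remainder 1
8 ÷ 1 → quotient 8, remainder 0

[-1; 56, 14, 3, 43, 2, 1, 8]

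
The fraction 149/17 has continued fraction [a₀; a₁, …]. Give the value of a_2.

3

Apply division with remainder until the remainder is 0:
149 = 8·17 + 13, so a_0 = 8
17 = 1·13 + 4, so a_1 = 1
13 = 3·4 + 1, so a_2 = 3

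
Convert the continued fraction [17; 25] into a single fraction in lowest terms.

Start with 25.
17 + 1/(25/1) = 17 + 1/25 = 426/25

426/25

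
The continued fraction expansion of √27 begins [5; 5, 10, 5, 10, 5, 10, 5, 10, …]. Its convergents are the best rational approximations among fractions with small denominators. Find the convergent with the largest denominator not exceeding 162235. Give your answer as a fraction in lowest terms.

a_0 = 5: 5/1  (≤ bound)
a_1 = 5: 26/5  (≤ bound)
a_2 = 10: 265/51  (≤ bound)
a_3 = 5: 1351/260  (≤ bound)
a_4 = 10: 13775/2651  (≤ bound)
a_5 = 5: 70226/13515  (≤ bound)
a_6 = 10: 716035/137801  (≤ bound)
a_7 = 5: 3650401/702520  (> 162235, stop)

716035/137801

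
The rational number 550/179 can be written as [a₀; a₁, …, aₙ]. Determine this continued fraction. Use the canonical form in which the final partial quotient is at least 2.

[3; 13, 1, 3, 3]

550 ÷ 179 → quotient 3, remainder 13
179 ÷ 13 → quotient 13, remainder 10
13 ÷ 10 → quotient 1, remainder 3
10 ÷ 3 → quotient 3, remainder 1
3 ÷ 1 → quotient 3, remainder 0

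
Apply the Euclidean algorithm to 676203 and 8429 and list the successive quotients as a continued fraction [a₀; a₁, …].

[80; 4, 2, 10, 12, 1, 2, 2]

⌊676203/8429⌋ = 80, remainder 1883
⌊8429/1883⌋ = 4, remainder 897
⌊1883/897⌋ = 2, remainder 89
⌊897/89⌋ = 10, remainder 7
⌊89/7⌋ = 12, remainder 5
⌊7/5⌋ = 1, remainder 2
⌊5/2⌋ = 2, remainder 1
⌊2/1⌋ = 2, remainder 0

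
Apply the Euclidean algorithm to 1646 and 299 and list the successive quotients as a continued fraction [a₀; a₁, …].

1646 ÷ 299 → quotient 5, remainder 151
299 ÷ 151 → quotient 1, remainder 148
151 ÷ 148 → quotient 1, remainder 3
148 ÷ 3 → quotient 49, remainder 1
3 ÷ 1 → quotient 3, remainder 0

[5; 1, 1, 49, 3]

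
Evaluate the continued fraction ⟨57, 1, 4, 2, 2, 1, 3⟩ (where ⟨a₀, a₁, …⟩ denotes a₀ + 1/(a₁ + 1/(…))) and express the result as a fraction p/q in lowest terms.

8152/141

Compute successive convergents:
a_0 = 57: 57/1
a_1 = 1: 58/1
a_2 = 4: 289/5
a_3 = 2: 636/11
a_4 = 2: 1561/27
a_5 = 1: 2197/38
a_6 = 3: 8152/141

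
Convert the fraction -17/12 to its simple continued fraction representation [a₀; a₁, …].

[-2; 1, 1, 2, 2]

-17 ÷ 12 → quotient -2, remainder 7
12 ÷ 7 → quotient 1, remainder 5
7 ÷ 5 → quotient 1, remainder 2
5 ÷ 2 → quotient 2, remainder 1
2 ÷ 1 → quotient 2, remainder 0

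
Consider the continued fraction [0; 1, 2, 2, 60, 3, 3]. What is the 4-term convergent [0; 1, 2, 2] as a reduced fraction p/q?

Start with 2.
2 + 1/(2/1) = 2 + 1/2 = 5/2
1 + 1/(5/2) = 1 + 2/5 = 7/5
0 + 1/(7/5) = 0 + 5/7 = 5/7

5/7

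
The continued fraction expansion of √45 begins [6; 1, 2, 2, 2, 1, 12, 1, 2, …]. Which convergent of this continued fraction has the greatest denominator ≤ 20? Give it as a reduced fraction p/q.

a_0 = 6: 6/1  (≤ bound)
a_1 = 1: 7/1  (≤ bound)
a_2 = 2: 20/3  (≤ bound)
a_3 = 2: 47/7  (≤ bound)
a_4 = 2: 114/17  (≤ bound)
a_5 = 1: 161/24  (> 20, stop)

114/17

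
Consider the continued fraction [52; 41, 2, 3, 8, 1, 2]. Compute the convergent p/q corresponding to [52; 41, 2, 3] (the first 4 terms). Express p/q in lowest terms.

Use the convergent recurrence hₖ = aₖ·hₖ₋₁ + hₖ₋₂ (and likewise for the denominators kₖ):
a_0 = 52: 52/1
a_1 = 41: 2133/41
a_2 = 2: 4318/83
a_3 = 3: 15087/290

15087/290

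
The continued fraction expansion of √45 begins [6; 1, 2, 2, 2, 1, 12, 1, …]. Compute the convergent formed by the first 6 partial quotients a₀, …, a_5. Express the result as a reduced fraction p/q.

Work from the innermost term outward:
Start with 1.
2 + 1/(1/1) = 2 + 1/1 = 3/1
2 + 1/(3/1) = 2 + 1/3 = 7/3
2 + 1/(7/3) = 2 + 3/7 = 17/7
1 + 1/(17/7) = 1 + 7/17 = 24/17
6 + 1/(24/17) = 6 + 17/24 = 161/24

161/24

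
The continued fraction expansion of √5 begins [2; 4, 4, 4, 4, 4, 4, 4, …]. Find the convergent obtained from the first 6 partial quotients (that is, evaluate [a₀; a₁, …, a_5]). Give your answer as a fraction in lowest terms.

a_0 = 2: 2/1
a_1 = 4: 9/4
a_2 = 4: 38/17
a_3 = 4: 161/72
a_4 = 4: 682/305
a_5 = 4: 2889/1292

2889/1292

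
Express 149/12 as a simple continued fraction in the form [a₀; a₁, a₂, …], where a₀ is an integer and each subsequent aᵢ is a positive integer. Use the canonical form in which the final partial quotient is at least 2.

[12; 2, 2, 2]

149 ÷ 12 → quotient 12, remainder 5
12 ÷ 5 → quotient 2, remainder 2
5 ÷ 2 → quotient 2, remainder 1
2 ÷ 1 → quotient 2, remainder 0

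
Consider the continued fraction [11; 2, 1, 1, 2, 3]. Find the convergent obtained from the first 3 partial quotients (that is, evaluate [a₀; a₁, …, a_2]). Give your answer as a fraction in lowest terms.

34/3

a_0 = 11: 11/1
a_1 = 2: 23/2
a_2 = 1: 34/3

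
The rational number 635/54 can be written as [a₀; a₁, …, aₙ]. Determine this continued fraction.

[11; 1, 3, 6, 2]

Apply division with remainder until the remainder is 0:
635 ÷ 54 → quotient 11, remainder 41
54 ÷ 41 → quotient 1, remainder 13
41 ÷ 13 → quotient 3, remainder 2
13 ÷ 2 → quotient 6, remainder 1
2 ÷ 1 → quotient 2, remainder 0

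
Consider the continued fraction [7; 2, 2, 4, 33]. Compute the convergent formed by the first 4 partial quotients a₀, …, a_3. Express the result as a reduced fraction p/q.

Start with 4.
2 + 1/(4/1) = 2 + 1/4 = 9/4
2 + 1/(9/4) = 2 + 4/9 = 22/9
7 + 1/(22/9) = 7 + 9/22 = 163/22

163/22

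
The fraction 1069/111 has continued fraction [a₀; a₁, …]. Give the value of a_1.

1

Run the Euclidean algorithm, recording each quotient:
⌊1069/111⌋ = 9, remainder 70
⌊111/70⌋ = 1, remainder 41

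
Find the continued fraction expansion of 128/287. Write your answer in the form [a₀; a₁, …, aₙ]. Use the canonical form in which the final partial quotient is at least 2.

[0; 2, 4, 7, 1, 3]

Repeatedly divide and take the remainder:
128 = 0·287 + 128, so a_0 = 0
287 = 2·128 + 31, so a_1 = 2
128 = 4·31 + 4, so a_2 = 4
31 = 7·4 + 3, so a_3 = 7
4 = 1·3 + 1, so a_4 = 1
3 = 3·1 + 0, so a_5 = 3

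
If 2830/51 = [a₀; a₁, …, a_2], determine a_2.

25

Repeatedly divide and take the remainder:
2830 ÷ 51 → quotient 55, remainder 25
51 ÷ 25 → quotient 2, remainder 1
25 ÷ 1 → quotient 25, remainder 0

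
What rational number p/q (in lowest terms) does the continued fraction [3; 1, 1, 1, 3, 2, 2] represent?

222/61

Start with 2.
2 + 1/(2/1) = 2 + 1/2 = 5/2
3 + 1/(5/2) = 3 + 2/5 = 17/5
1 + 1/(17/5) = 1 + 5/17 = 22/17
1 + 1/(22/17) = 1 + 17/22 = 39/22
1 + 1/(39/22) = 1 + 22/39 = 61/39
3 + 1/(61/39) = 3 + 39/61 = 222/61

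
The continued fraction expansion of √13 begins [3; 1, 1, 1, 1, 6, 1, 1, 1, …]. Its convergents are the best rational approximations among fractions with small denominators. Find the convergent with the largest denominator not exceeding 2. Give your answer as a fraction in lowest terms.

7/2

a_0 = 3: 3/1  (≤ bound)
a_1 = 1: 4/1  (≤ bound)
a_2 = 1: 7/2  (≤ bound)
a_3 = 1: 11/3  (> 2, stop)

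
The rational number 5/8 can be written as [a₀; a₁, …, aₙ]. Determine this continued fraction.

Apply division with remainder until the remainder is 0:
5 ÷ 8 → quotient 0, remainder 5
8 ÷ 5 → quotient 1, remainder 3
5 ÷ 3 → quotient 1, remainder 2
3 ÷ 2 → quotient 1, remainder 1
2 ÷ 1 → quotient 2, remainder 0

[0; 1, 1, 1, 2]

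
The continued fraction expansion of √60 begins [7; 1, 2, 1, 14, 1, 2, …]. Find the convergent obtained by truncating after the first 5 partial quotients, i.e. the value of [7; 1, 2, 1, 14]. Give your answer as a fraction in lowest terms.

457/59

Starting at the tail and folding back:
Start with 14.
1 + 1/(14/1) = 1 + 1/14 = 15/14
2 + 1/(15/14) = 2 + 14/15 = 44/15
1 + 1/(44/15) = 1 + 15/44 = 59/44
7 + 1/(59/44) = 7 + 44/59 = 457/59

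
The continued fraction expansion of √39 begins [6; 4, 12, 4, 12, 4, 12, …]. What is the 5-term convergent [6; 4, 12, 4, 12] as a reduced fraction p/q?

a_0 = 6: 6/1
a_1 = 4: 25/4
a_2 = 12: 306/49
a_3 = 4: 1249/200
a_4 = 12: 15294/2449

15294/2449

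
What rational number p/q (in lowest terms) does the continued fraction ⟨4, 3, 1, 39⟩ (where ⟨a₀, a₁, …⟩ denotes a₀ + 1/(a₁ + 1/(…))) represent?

676/159

Start with 39.
1 + 1/(39/1) = 1 + 1/39 = 40/39
3 + 1/(40/39) = 3 + 39/40 = 159/40
4 + 1/(159/40) = 4 + 40/159 = 676/159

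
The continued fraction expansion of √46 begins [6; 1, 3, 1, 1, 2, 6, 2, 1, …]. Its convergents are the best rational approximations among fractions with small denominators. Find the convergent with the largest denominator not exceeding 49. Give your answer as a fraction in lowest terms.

156/23

List convergents until the denominator exceeds the bound:
a_0 = 6: 6/1  (≤ bound)
a_1 = 1: 7/1  (≤ bound)
a_2 = 3: 27/4  (≤ bound)
a_3 = 1: 34/5  (≤ bound)
a_4 = 1: 61/9  (≤ bound)
a_5 = 2: 156/23  (≤ bound)
a_6 = 6: 997/147  (> 49, stop)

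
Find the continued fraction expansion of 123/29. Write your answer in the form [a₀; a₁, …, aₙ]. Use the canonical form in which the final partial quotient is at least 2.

[4; 4, 7]

Repeatedly divide and take the remainder:
⌊123/29⌋ = 4, remainder 7
⌊29/7⌋ = 4, remainder 1
⌊7/1⌋ = 7, remainder 0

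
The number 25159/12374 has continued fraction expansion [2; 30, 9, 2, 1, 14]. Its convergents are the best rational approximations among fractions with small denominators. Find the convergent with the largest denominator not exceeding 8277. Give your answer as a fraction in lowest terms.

1714/843

List convergents until the denominator exceeds the bound:
a_0 = 2: 2/1  (≤ bound)
a_1 = 30: 61/30  (≤ bound)
a_2 = 9: 551/271  (≤ bound)
a_3 = 2: 1163/572  (≤ bound)
a_4 = 1: 1714/843  (≤ bound)
a_5 = 14: 25159/12374  (> 8277, stop)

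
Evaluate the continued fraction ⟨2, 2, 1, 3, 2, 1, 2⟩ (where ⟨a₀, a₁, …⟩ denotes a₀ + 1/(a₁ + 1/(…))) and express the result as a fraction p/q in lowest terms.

229/97

Start with 2.
1 + 1/(2/1) = 1 + 1/2 = 3/2
2 + 1/(3/2) = 2 + 2/3 = 8/3
3 + 1/(8/3) = 3 + 3/8 = 27/8
1 + 1/(27/8) = 1 + 8/27 = 35/27
2 + 1/(35/27) = 2 + 27/35 = 97/35
2 + 1/(97/35) = 2 + 35/97 = 229/97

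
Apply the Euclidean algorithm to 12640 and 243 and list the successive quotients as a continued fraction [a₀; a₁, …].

[52; 60, 1, 3]

Apply division with remainder until the remainder is 0:
12640 = 52·243 + 4, so a_0 = 52
243 = 60·4 + 3, so a_1 = 60
4 = 1·3 + 1, so a_2 = 1
3 = 3·1 + 0, so a_3 = 3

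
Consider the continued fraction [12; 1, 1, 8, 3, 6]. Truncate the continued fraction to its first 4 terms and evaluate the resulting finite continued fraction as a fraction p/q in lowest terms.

213/17

Use the convergent recurrence hₖ = aₖ·hₖ₋₁ + hₖ₋₂ (and likewise for the denominators kₖ):
a_0 = 12: 12/1
a_1 = 1: 13/1
a_2 = 1: 25/2
a_3 = 8: 213/17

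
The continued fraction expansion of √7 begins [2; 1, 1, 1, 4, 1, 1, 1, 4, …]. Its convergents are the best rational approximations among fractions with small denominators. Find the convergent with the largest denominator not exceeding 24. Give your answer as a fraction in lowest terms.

a_0 = 2: 2/1  (≤ bound)
a_1 = 1: 3/1  (≤ bound)
a_2 = 1: 5/2  (≤ bound)
a_3 = 1: 8/3  (≤ bound)
a_4 = 4: 37/14  (≤ bound)
a_5 = 1: 45/17  (≤ bound)
a_6 = 1: 82/31  (> 24, stop)

45/17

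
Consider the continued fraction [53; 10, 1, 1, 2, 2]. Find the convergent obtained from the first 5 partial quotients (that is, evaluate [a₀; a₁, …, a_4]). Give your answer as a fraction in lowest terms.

2814/53

Starting at the tail and folding back:
Start with 2.
1 + 1/(2/1) = 1 + 1/2 = 3/2
1 + 1/(3/2) = 1 + 2/3 = 5/3
10 + 1/(5/3) = 10 + 3/5 = 53/5
53 + 1/(53/5) = 53 + 5/53 = 2814/53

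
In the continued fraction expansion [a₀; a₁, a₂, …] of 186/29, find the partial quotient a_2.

186 = 6·29 + 12, so a_0 = 6
29 = 2·12 + 5, so a_1 = 2
12 = 2·5 + 2, so a_2 = 2

2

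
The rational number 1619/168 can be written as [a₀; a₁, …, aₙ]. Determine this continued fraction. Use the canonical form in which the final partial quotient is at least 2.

[9; 1, 1, 1, 3, 15]

Run the Euclidean algorithm, recording each quotient:
1619 = 9·168 + 107, so a_0 = 9
168 = 1·107 + 61, so a_1 = 1
107 = 1·61 + 46, so a_2 = 1
61 = 1·46 + 15, so a_3 = 1
46 = 3·15 + 1, so a_4 = 3
15 = 15·1 + 0, so a_5 = 15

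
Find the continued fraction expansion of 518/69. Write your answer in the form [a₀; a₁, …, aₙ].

⌊518/69⌋ = 7, remainder 35
⌊69/35⌋ = 1, remainder 34
⌊35/34⌋ = 1, remainder 1
⌊34/1⌋ = 34, remainder 0

[7; 1, 1, 34]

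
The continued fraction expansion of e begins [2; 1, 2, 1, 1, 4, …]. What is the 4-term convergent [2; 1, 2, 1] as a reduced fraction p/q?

Use the convergent recurrence hₖ = aₖ·hₖ₋₁ + hₖ₋₂ (and likewise for the denominators kₖ):
a_0 = 2: 2/1
a_1 = 1: 3/1
a_2 = 2: 8/3
a_3 = 1: 11/4

11/4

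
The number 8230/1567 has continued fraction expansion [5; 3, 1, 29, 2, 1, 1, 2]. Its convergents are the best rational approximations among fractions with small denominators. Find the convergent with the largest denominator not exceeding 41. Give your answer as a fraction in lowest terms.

21/4

a_0 = 5: 5/1  (≤ bound)
a_1 = 3: 16/3  (≤ bound)
a_2 = 1: 21/4  (≤ bound)
a_3 = 29: 625/119  (> 41, stop)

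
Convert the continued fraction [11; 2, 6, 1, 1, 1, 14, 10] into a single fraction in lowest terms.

Build up convergents one term at a time:
a_0 = 11: 11/1
a_1 = 2: 23/2
a_2 = 6: 149/13
a_3 = 1: 172/15
a_4 = 1: 321/28
a_5 = 1: 493/43
a_6 = 14: 7223/630
a_7 = 10: 72723/6343

72723/6343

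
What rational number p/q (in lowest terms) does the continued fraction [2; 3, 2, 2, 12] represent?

484/211

Starting at the tail and folding back:
Start with 12.
2 + 1/(12/1) = 2 + 1/12 = 25/12
2 + 1/(25/12) = 2 + 12/25 = 62/25
3 + 1/(62/25) = 3 + 25/62 = 211/62
2 + 1/(211/62) = 2 + 62/211 = 484/211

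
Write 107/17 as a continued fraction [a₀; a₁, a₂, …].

[6; 3, 2, 2]

⌊107/17⌋ = 6, remainder 5
⌊17/5⌋ = 3, remainder 2
⌊5/2⌋ = 2, remainder 1
⌊2/1⌋ = 2, remainder 0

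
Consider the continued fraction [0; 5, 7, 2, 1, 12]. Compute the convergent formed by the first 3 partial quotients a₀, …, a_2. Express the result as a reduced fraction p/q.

7/36

Work from the innermost term outward:
Start with 7.
5 + 1/(7/1) = 5 + 1/7 = 36/7
0 + 1/(36/7) = 0 + 7/36 = 7/36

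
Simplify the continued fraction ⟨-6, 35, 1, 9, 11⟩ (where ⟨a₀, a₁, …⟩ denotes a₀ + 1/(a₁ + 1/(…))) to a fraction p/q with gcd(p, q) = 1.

-23799/3985

Compute successive convergents:
a_0 = -6: -6/1
a_1 = 35: -209/35
a_2 = 1: -215/36
a_3 = 9: -2144/359
a_4 = 11: -23799/3985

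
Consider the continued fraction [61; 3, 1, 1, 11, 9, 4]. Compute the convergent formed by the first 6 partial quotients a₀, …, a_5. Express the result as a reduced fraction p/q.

45105/736

a_0 = 61: 61/1
a_1 = 3: 184/3
a_2 = 1: 245/4
a_3 = 1: 429/7
a_4 = 11: 4964/81
a_5 = 9: 45105/736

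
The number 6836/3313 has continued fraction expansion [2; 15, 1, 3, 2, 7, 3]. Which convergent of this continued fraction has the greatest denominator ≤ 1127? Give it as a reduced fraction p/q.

2181/1057

a_0 = 2: 2/1  (≤ bound)
a_1 = 15: 31/15  (≤ bound)
a_2 = 1: 33/16  (≤ bound)
a_3 = 3: 130/63  (≤ bound)
a_4 = 2: 293/142  (≤ bound)
a_5 = 7: 2181/1057  (≤ bound)
a_6 = 3: 6836/3313  (> 1127, stop)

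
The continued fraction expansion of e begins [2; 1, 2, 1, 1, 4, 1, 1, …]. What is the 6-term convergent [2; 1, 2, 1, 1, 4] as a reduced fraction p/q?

a_0 = 2: 2/1
a_1 = 1: 3/1
a_2 = 2: 8/3
a_3 = 1: 11/4
a_4 = 1: 19/7
a_5 = 4: 87/32

87/32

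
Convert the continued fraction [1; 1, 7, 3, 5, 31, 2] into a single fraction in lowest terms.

15844/8429

Start with 2.
31 + 1/(2/1) = 31 + 1/2 = 63/2
5 + 1/(63/2) = 5 + 2/63 = 317/63
3 + 1/(317/63) = 3 + 63/317 = 1014/317
7 + 1/(1014/317) = 7 + 317/1014 = 7415/1014
1 + 1/(7415/1014) = 1 + 1014/7415 = 8429/7415
1 + 1/(8429/7415) = 1 + 7415/8429 = 15844/8429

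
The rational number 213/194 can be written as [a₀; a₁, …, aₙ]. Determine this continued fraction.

[1; 10, 4, 1, 3]

213 = 1·194 + 19, so a_0 = 1
194 = 10·19 + 4, so a_1 = 10
19 = 4·4 + 3, so a_2 = 4
4 = 1·3 + 1, so a_3 = 1
3 = 3·1 + 0, so a_4 = 3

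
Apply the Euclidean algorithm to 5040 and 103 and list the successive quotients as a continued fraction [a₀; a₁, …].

[48; 1, 13, 1, 2, 2]

⌊5040/103⌋ = 48, remainder 96
⌊103/96⌋ = 1, remainder 7
⌊96/7⌋ = 13, remainder 5
⌊7/5⌋ = 1, remainder 2
⌊5/2⌋ = 2, remainder 1
⌊2/1⌋ = 2, remainder 0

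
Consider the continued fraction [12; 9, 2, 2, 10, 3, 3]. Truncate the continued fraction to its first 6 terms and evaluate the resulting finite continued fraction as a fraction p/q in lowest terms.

18329/1514

Build up convergents one term at a time:
a_0 = 12: 12/1
a_1 = 9: 109/9
a_2 = 2: 230/19
a_3 = 2: 569/47
a_4 = 10: 5920/489
a_5 = 3: 18329/1514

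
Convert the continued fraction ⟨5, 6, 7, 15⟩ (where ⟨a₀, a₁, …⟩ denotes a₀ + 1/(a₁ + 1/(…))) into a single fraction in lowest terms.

3361/651

a_0 = 5: 5/1
a_1 = 6: 31/6
a_2 = 7: 222/43
a_3 = 15: 3361/651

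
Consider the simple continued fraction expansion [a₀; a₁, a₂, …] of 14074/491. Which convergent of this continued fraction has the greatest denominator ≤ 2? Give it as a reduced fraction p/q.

a_0 = 28: 28/1  (≤ bound)
a_1 = 1: 29/1  (≤ bound)
a_2 = 1: 57/2  (≤ bound)
a_3 = 1: 86/3  (> 2, stop)

57/2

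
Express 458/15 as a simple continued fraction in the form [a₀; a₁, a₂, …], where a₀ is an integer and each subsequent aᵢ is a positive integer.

458 ÷ 15 → quotient 30, remainder 8
15 ÷ 8 → quotient 1, remainder 7
8 ÷ 7 → quotient 1, remainder 1
7 ÷ 1 → quotient 7, remainder 0

[30; 1, 1, 7]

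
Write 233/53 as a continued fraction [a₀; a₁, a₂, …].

[4; 2, 1, 1, 10]

Run the Euclidean algorithm, recording each quotient:
233 = 4·53 + 21, so a_0 = 4
53 = 2·21 + 11, so a_1 = 2
21 = 1·11 + 10, so a_2 = 1
11 = 1·10 + 1, so a_3 = 1
10 = 10·1 + 0, so a_4 = 10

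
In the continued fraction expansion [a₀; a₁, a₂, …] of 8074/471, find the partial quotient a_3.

2

Apply division with remainder until the remainder is 0:
8074 = 17·471 + 67, so a_0 = 17
471 = 7·67 + 2, so a_1 = 7
67 = 33·2 + 1, so a_2 = 33
2 = 2·1 + 0, so a_3 = 2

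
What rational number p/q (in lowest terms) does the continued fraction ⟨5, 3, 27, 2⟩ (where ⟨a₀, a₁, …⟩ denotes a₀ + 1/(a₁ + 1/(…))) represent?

890/167

a_0 = 5: 5/1
a_1 = 3: 16/3
a_2 = 27: 437/82
a_3 = 2: 890/167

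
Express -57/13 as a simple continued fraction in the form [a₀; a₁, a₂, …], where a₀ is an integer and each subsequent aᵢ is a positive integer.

[-5; 1, 1, 1, 1, 2]

-57 = -5·13 + 8, so a_0 = -5
13 = 1·8 + 5, so a_1 = 1
8 = 1·5 + 3, so a_2 = 1
5 = 1·3 + 2, so a_3 = 1
3 = 1·2 + 1, so a_4 = 1
2 = 2·1 + 0, so a_5 = 2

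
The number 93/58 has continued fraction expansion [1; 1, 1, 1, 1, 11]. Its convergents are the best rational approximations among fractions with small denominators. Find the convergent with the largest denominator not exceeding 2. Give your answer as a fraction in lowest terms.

a_0 = 1: 1/1  (≤ bound)
a_1 = 1: 2/1  (≤ bound)
a_2 = 1: 3/2  (≤ bound)
a_3 = 1: 5/3  (> 2, stop)

3/2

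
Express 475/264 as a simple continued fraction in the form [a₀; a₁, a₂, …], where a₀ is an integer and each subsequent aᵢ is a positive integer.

475 ÷ 264 → quotient 1, remainder 211
264 ÷ 211 → quotient 1, remainder 53
211 ÷ 53 → quotient 3, remainder 52
53 ÷ 52 → quotient 1, remainder 1
52 ÷ 1 → quotient 52, remainder 0

[1; 1, 3, 1, 52]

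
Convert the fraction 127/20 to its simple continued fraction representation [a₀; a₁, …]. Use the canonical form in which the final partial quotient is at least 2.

[6; 2, 1, 6]

127 ÷ 20 → quotient 6, remainder 7
20 ÷ 7 → quotient 2, remainder 6
7 ÷ 6 → quotient 1, remainder 1
6 ÷ 1 → quotient 6, remainder 0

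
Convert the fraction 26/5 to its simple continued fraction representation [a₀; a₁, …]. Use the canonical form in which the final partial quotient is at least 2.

[5; 5]

26 ÷ 5 → quotient 5, remainder 1
5 ÷ 1 → quotient 5, remainder 0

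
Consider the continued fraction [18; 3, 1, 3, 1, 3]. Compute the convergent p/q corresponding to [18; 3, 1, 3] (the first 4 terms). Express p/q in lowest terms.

a_0 = 18: 18/1
a_1 = 3: 55/3
a_2 = 1: 73/4
a_3 = 3: 274/15

274/15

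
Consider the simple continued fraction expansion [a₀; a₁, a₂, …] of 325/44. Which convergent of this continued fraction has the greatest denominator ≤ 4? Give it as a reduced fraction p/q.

22/3

a_0 = 7: 7/1  (≤ bound)
a_1 = 2: 15/2  (≤ bound)
a_2 = 1: 22/3  (≤ bound)
a_3 = 1: 37/5  (> 4, stop)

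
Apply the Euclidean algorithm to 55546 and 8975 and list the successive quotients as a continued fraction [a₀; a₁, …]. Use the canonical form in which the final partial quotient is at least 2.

55546 = 6·8975 + 1696, so a_0 = 6
8975 = 5·1696 + 495, so a_1 = 5
1696 = 3·495 + 211, so a_2 = 3
495 = 2·211 + 73, so a_3 = 2
211 = 2·73 + 65, so a_4 = 2
73 = 1·65 + 8, so a_5 = 1
65 = 8·8 + 1, so a_6 = 8
8 = 8·1 + 0, so a_7 = 8

[6; 5, 3, 2, 2, 1, 8, 8]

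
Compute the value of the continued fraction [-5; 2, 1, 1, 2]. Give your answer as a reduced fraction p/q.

Start with 2.
1 + 1/(2/1) = 1 + 1/2 = 3/2
1 + 1/(3/2) = 1 + 2/3 = 5/3
2 + 1/(5/3) = 2 + 3/5 = 13/5
-5 + 1/(13/5) = -5 + 5/13 = -60/13

-60/13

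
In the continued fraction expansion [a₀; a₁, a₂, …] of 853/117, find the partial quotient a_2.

853 = 7·117 + 34, so a_0 = 7
117 = 3·34 + 15, so a_1 = 3
34 = 2·15 + 4, so a_2 = 2

2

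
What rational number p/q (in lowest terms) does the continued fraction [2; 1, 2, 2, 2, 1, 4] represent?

Start with 4.
1 + 1/(4/1) = 1 + 1/4 = 5/4
2 + 1/(5/4) = 2 + 4/5 = 14/5
2 + 1/(14/5) = 2 + 5/14 = 33/14
2 + 1/(33/14) = 2 + 14/33 = 80/33
1 + 1/(80/33) = 1 + 33/80 = 113/80
2 + 1/(113/80) = 2 + 80/113 = 306/113

306/113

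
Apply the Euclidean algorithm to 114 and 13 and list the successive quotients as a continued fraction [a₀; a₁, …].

[8; 1, 3, 3]

Repeatedly divide and take the remainder:
⌊114/13⌋ = 8, remainder 10
⌊13/10⌋ = 1, remainder 3
⌊10/3⌋ = 3, remainder 1
⌊3/1⌋ = 3, remainder 0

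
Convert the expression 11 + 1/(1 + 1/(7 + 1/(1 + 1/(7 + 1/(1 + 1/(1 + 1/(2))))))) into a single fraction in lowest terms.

Use the convergent recurrence hₖ = aₖ·hₖ₋₁ + hₖ₋₂ (and likewise for the denominators kₖ):
a_0 = 11: 11/1
a_1 = 1: 12/1
a_2 = 7: 95/8
a_3 = 1: 107/9
a_4 = 7: 844/71
a_5 = 1: 951/80
a_6 = 1: 1795/151
a_7 = 2: 4541/382

4541/382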